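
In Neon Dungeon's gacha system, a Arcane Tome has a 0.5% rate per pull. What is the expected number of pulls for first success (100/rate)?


Expected pulls for a geometric distribution = 1/p = 100 / rate%
= 100 / 0.5
= 200.0

200.0 pulls


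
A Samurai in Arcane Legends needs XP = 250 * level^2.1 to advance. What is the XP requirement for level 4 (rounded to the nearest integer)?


XP = 250 * level^2.1
Substitute level = 4:
XP = 250 * 4^2.1
= 250 * 18.3792
= 4595

4595 XP


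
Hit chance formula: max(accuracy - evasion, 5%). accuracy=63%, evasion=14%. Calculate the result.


accuracy - evasion = 63 - 14 = 49
Apply floor: max(49, 5) = 49
Hit chance = 49%

49%


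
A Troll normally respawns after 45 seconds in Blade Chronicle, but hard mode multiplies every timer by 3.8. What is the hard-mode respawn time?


Respawn time = base * multiplier
= 45 * 3.8
= 171.0 seconds

171.0 seconds


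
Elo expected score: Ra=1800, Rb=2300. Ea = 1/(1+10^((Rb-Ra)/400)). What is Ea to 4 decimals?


Elo expected score: Ea = 1/(1 + 10^((Rb-Ra)/400))
Rb - Ra = 2300 - 1800 = 500
(Rb-Ra)/400 = 500/400 = 1.25
10^1.25 = 17.782794
Ea = 1/(1 + 17.782794) = 1/18.782794 = 0.0532

0.0532


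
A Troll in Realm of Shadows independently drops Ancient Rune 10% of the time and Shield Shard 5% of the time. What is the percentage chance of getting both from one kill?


For independent events, P(both) = P(A) * P(B)
= 10% * 5%
= 50 / 100 %
= 0.5%

0.5%


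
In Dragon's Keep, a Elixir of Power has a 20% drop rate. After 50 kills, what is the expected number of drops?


Expected drops = kills * (drop_rate / 100)
= 50 * (20 / 100)
= 50 * 0.2
= 10.0

10.0 drops


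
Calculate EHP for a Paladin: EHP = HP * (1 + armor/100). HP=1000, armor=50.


EHP = 1000 * (1 + 50/100)
= 1000 * (1 + 0.5)
= 1000 * 1.5
= 1500.0

1500.0 EHP


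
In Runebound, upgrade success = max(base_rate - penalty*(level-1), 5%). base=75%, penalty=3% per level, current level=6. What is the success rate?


raw_rate = 75 - 3 * (6 - 1)
= 75 - 3 * 5
= 75 - 15
= 60
Apply floor: max(60, 5) = 60%

60%


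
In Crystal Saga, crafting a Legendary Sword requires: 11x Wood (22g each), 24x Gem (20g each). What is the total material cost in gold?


Cost breakdown:
  Wood: 11 * 22 = 242
  Gem: 24 * 20 = 480
Total = 242 + 480 = 722

722 gold


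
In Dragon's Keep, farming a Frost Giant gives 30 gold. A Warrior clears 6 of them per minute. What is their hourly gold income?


Gold per minute = 30 * 6 = 180
Gold per hour = 180 * 60 = 10800

10800 gold/hour


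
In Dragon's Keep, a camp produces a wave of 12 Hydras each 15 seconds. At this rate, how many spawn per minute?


Spawns per minute = count * (60 / interval)
= 12 * (60 / 15)
= 12 * 4.0
= 48.0

48.0 per minute


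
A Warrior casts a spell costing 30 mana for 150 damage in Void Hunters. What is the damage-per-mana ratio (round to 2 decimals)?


Efficiency = damage / mana
= 150 / 30
= 5.00

5.00 dmg/mana


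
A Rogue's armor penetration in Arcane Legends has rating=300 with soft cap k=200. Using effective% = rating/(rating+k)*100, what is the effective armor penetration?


effective% = rating / (rating + k) * 100
= 300 / (300 + 200) * 100
= 300 / 500 * 100
= 0.6 * 100
= 60.00%

60.00%


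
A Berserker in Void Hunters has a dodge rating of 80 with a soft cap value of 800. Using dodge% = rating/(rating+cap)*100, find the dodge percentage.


dodge% = 80 / (80 + 800) * 100
= 80 / 880 * 100
= 0.090909 * 100
= 9.09%

9.09%


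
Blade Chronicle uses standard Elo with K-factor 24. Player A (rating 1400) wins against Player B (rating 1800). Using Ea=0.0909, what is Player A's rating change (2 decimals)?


Elo update: delta = K * (S - Ea), where S = 1 (wins)
S - Ea = 1 - 0.0909 = 0.9091
Rating change = 24 * 0.9091
= 21.82

21.82 rating points


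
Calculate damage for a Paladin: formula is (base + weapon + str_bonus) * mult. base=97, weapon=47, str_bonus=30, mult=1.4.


Sum base + weapon + str = 97 + 47 + 30 = 174
Multiply by 1.4:
174 * 1.4 = 243.6

243.6 damage


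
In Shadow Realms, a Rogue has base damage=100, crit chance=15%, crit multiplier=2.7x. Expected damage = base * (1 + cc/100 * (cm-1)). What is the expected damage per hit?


E[dmg] = base * (1 + crit_chance * (crit_mult - 1))
cc as decimal = 15/100 = 0.15
cm - 1 = 2.7 - 1 = 1.7
Bonus factor = 0.15 * 1.7 = 0.255
Total multiplier = 1 + 0.255 = 1.255
Expected damage = 100 * 1.255 = 125.50

125.50 damage


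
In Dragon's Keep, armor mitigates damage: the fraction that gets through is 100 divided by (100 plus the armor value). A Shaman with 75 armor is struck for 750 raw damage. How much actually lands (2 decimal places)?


actual = 750 * 100 / (100 + 75)
= 750 * 100 / 175
= 75000 / 175
= 428.57

428.57 damage


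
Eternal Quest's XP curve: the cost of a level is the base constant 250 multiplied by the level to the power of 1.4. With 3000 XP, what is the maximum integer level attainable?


XP = 250 * level^1.4, so level = (XP / 250)^(1/1.4)
= (3000 / 250)^(1/1.4)
= 12.0^0.7143
= 5.8999
Floor: level = 5

level 5


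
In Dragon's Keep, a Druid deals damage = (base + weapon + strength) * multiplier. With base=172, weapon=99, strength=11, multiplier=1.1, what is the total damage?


Sum base + weapon + str = 172 + 99 + 11 = 282
Multiply by 1.1:
282 * 1.1 = 310.2

310.2 damage


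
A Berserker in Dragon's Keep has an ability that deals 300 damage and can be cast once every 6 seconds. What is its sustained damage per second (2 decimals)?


DPS = damage / cooldown
= 300 / 6
= 50.00

50.00 DPS


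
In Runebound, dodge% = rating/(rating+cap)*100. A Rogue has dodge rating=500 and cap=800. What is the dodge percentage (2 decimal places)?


dodge% = 500 / (500 + 800) * 100
= 500 / 1300 * 100
= 0.384615 * 100
= 38.46%

38.46%


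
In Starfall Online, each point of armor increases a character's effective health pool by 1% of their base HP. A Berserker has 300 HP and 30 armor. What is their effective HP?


EHP = 300 * (1 + 30/100)
= 300 * (1 + 0.3)
= 300 * 1.3
= 390.0

390.0 EHP


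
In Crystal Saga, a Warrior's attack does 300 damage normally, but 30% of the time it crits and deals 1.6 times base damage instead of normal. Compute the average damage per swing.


E[dmg] = base * (1 + crit_chance * (crit_mult - 1))
cc as decimal = 30/100 = 0.3
cm - 1 = 1.6 - 1 = 0.6
Bonus factor = 0.3 * 0.6 = 0.18
Total multiplier = 1 + 0.18 = 1.18
Expected damage = 300 * 1.18 = 354.00

354.00 damage


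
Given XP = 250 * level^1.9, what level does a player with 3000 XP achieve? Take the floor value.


XP = 250 * level^1.9, so level = (XP / 250)^(1/1.9)
= (3000 / 250)^(1/1.9)
= 12.0^0.5263
= 3.6982
Floor: level = 3

level 3


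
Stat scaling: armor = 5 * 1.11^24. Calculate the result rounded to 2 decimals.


value = base * growth^level
= 5 * 1.11^24
= 5 * 12.239157
= 61.20

61.20 armor


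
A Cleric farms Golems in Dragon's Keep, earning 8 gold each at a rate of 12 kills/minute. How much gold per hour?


Gold per minute = 8 * 12 = 96
Gold per hour = 96 * 60 = 5760

5760 gold/hour


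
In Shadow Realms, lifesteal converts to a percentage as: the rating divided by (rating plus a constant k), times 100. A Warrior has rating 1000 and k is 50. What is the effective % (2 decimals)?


effective% = rating / (rating + k) * 100
= 1000 / (1000 + 50) * 100
= 1000 / 1050 * 100
= 0.952381 * 100
= 95.24%

95.24%


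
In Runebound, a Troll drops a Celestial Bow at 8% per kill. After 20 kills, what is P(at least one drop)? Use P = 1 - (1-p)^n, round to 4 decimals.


P(at least one) = 1 - P(none) = 1 - (1-p)^n
p = 8/100 = 0.08
1 - p = 0.92
(1 - p)^20 = 0.92^20 = 0.188693
P(at least one) = 1 - 0.188693 = 0.8113

0.8113


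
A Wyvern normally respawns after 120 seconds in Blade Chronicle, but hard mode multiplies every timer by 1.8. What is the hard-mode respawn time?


Respawn time = base * multiplier
= 120 * 1.8
= 216.0 seconds

216.0 seconds


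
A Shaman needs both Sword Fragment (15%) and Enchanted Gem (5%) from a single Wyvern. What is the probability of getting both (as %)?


For independent events, P(both) = P(A) * P(B)
= 15% * 5%
= 75 / 100 %
= 0.75%

0.75%


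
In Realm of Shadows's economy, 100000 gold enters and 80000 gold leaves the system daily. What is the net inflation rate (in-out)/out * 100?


Net gold = 100000 - 80000 = 20000
Inflation rate = net / sunk * 100 = 20000 / 80000 * 100
= 0.25 * 100
= 25.00%

25.00%


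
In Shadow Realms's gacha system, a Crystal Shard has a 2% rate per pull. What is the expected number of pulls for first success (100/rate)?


Expected pulls for a geometric distribution = 1/p = 100 / rate%
= 100 / 2
= 50.0

50.0 pulls


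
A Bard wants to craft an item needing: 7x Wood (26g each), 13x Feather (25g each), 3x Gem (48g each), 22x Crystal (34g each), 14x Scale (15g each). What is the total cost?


Cost breakdown:
  Wood: 7 * 26 = 182
  Feather: 13 * 25 = 325
  Gem: 3 * 48 = 144
  Crystal: 22 * 34 = 748
  Scale: 14 * 15 = 210
Total = 182 + 325 + 144 + 748 + 210 = 1609

1609 gold


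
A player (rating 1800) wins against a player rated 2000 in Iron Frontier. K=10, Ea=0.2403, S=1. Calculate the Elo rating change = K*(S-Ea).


Elo update: delta = K * (S - Ea), where S = 1 (wins)
S - Ea = 1 - 0.2403 = 0.7597
Rating change = 10 * 0.7597
= 7.60

7.60 rating points


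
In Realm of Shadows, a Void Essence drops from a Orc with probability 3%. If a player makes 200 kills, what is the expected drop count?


Expected drops = kills * (drop_rate / 100)
= 200 * (3 / 100)
= 200 * 0.03
= 6.0

6.0 drops


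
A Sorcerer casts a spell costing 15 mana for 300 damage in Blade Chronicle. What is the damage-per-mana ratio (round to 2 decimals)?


Efficiency = damage / mana
= 300 / 15
= 20.00

20.00 dmg/mana


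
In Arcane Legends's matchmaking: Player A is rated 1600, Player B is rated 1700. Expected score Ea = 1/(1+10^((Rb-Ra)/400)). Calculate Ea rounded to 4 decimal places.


Elo expected score: Ea = 1/(1 + 10^((Rb-Ra)/400))
Rb - Ra = 1700 - 1600 = 100
(Rb-Ra)/400 = 100/400 = 0.25
10^0.25 = 1.778279
Ea = 1/(1 + 1.778279) = 1/2.778279 = 0.3599

0.3599


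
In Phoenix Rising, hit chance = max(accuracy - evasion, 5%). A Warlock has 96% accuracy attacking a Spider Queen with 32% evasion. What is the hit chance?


accuracy - evasion = 96 - 32 = 64
Apply floor: max(64, 5) = 64
Hit chance = 64%

64%


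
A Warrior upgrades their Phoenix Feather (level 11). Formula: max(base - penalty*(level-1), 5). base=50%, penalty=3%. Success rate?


raw_rate = 50 - 3 * (11 - 1)
= 50 - 3 * 10
= 50 - 30
= 20
Apply floor: max(20, 5) = 20%

20%


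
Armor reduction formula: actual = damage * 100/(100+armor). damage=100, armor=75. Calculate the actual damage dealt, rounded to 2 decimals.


actual = 100 * 100 / (100 + 75)
= 100 * 100 / 175
= 10000 / 175
= 57.14

57.14 damage


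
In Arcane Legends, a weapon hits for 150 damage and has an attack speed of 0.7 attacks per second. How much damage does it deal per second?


DPS = damage * attack_speed
= 150 * 0.7
= 105.0

105.0 DPS


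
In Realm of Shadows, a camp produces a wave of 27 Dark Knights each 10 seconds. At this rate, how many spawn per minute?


Spawns per minute = count * (60 / interval)
= 27 * (60 / 10)
= 27 * 6.0
= 162.0

162.0 per minute


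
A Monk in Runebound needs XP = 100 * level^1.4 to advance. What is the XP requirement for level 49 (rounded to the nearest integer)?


XP = 100 * level^1.4
Substitute level = 49:
XP = 100 * 49^1.4
= 100 * 232.4205
= 23242

23242 XP


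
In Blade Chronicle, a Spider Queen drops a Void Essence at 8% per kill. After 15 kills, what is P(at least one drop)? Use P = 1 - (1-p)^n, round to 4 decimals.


P(at least one) = 1 - P(none) = 1 - (1-p)^n
p = 8/100 = 0.08
1 - p = 0.92
(1 - p)^15 = 0.92^15 = 0.286297
P(at least one) = 1 - 0.286297 = 0.7137

0.7137


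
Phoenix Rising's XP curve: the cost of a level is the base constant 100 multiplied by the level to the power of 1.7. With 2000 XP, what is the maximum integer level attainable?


XP = 100 * level^1.7, so level = (XP / 100)^(1/1.7)
= (2000 / 100)^(1/1.7)
= 20.0^0.5882
= 5.8252
Floor: level = 5

level 5


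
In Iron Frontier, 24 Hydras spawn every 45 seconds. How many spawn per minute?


Spawns per minute = count * (60 / interval)
= 24 * (60 / 45)
= 24 * 1.3333
= 32.0

32.0 per minute


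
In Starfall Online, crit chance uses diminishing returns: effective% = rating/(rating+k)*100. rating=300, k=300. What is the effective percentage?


effective% = rating / (rating + k) * 100
= 300 / (300 + 300) * 100
= 300 / 600 * 100
= 0.5 * 100
= 50.00%

50.00%


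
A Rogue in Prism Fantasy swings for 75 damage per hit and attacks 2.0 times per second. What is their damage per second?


DPS = damage * attack_speed
= 75 * 2.0
= 150.0

150.0 DPS


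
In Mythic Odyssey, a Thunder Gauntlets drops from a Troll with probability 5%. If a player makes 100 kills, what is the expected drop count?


Expected drops = kills * (drop_rate / 100)
= 100 * (5 / 100)
= 100 * 0.05
= 5.0

5.0 drops


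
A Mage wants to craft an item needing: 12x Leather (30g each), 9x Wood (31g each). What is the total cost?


Cost breakdown:
  Leather: 12 * 30 = 360
  Wood: 9 * 31 = 279
Total = 360 + 279 = 639

639 gold


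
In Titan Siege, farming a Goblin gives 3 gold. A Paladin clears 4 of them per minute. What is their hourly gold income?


Gold per minute = 3 * 4 = 12
Gold per hour = 12 * 60 = 720

720 gold/hour


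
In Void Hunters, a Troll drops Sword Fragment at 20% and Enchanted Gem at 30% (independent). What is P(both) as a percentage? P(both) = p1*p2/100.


For independent events, P(both) = P(A) * P(B)
= 20% * 30%
= 600 / 100 %
= 6.0%

6.0%


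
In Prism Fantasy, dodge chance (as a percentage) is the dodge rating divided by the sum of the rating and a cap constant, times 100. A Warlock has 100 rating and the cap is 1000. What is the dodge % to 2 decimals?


dodge% = 100 / (100 + 1000) * 100
= 100 / 1100 * 100
= 0.090909 * 100
= 9.09%

9.09%


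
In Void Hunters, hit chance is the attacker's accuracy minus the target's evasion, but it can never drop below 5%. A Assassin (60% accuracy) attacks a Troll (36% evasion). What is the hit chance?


accuracy - evasion = 60 - 36 = 24
Apply floor: max(24, 5) = 24
Hit chance = 24%

24%


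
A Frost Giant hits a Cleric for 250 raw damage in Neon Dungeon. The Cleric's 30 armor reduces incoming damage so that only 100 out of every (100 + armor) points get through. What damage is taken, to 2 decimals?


actual = 250 * 100 / (100 + 30)
= 250 * 100 / 130
= 25000 / 130
= 192.31

192.31 damage


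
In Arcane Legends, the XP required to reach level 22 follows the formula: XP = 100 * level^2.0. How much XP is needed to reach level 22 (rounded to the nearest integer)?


XP = 100 * level^2.0
Substitute level = 22:
XP = 100 * 22^2.0
= 100 * 484.0
= 48400

48400 XP


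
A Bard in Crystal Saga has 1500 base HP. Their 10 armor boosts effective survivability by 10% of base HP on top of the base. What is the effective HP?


EHP = 1500 * (1 + 10/100)
= 1500 * (1 + 0.1)
= 1500 * 1.1
= 1650.0

1650.0 EHP


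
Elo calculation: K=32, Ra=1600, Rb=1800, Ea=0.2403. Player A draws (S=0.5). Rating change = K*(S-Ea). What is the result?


Elo update: delta = K * (S - Ea), where S = 0.5 (draws)
S - Ea = 0.5 - 0.2403 = 0.2597
Rating change = 32 * 0.2597
= 8.31

8.31 rating points


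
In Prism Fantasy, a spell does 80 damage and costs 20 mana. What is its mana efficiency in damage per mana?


Efficiency = damage / mana
= 80 / 20
= 4.00

4.00 dmg/mana


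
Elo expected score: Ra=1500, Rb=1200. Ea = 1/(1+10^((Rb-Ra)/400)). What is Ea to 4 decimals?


Elo expected score: Ea = 1/(1 + 10^((Rb-Ra)/400))
Rb - Ra = 1200 - 1500 = -300
(Rb-Ra)/400 = -300/400 = -0.75
10^-0.75 = 0.177828
Ea = 1/(1 + 0.177828) = 1/1.177828 = 0.8490

0.8490


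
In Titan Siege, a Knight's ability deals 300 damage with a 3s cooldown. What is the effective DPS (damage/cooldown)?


DPS = damage / cooldown
= 300 / 3
= 100.00

100.00 DPS


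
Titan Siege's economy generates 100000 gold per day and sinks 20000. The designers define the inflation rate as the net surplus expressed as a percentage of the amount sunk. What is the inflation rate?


Net gold = 100000 - 20000 = 80000
Inflation rate = net / sunk * 100 = 80000 / 20000 * 100
= 4.0 * 100
= 400.00%

400.00%


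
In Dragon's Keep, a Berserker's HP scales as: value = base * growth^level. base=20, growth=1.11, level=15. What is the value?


value = base * growth^level
= 20 * 1.11^15
= 20 * 4.784589
= 95.69

95.69 HP


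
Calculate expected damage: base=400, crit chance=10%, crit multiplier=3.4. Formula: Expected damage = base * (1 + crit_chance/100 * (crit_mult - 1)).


E[dmg] = base * (1 + crit_chance * (crit_mult - 1))
cc as decimal = 10/100 = 0.1
cm - 1 = 3.4 - 1 = 2.4
Bonus factor = 0.1 * 2.4 = 0.24
Total multiplier = 1 + 0.24 = 1.24
Expected damage = 400 * 1.24 = 496.00

496.00 damage


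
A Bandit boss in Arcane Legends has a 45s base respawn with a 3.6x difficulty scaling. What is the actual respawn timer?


Respawn time = base * multiplier
= 45 * 3.6
= 162.0 seconds

162.0 seconds


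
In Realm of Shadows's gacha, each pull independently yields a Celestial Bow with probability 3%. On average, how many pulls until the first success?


Expected pulls for a geometric distribution = 1/p = 100 / rate%
= 100 / 3
= 33.33

33.33 pulls


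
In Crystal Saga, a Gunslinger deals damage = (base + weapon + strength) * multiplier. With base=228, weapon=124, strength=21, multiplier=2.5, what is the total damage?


Sum base + weapon + str = 228 + 124 + 21 = 373
Multiply by 2.5:
373 * 2.5 = 932.5

932.5 damage


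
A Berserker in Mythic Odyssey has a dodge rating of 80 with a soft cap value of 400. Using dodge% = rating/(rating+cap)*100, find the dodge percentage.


dodge% = 80 / (80 + 400) * 100
= 80 / 480 * 100
= 0.166667 * 100
= 16.67%

16.67%


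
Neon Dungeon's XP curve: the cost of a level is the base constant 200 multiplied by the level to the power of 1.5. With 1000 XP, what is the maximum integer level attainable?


XP = 200 * level^1.5, so level = (XP / 200)^(1/1.5)
= (1000 / 200)^(1/1.5)
= 5.0^0.6667
= 2.924
Floor: level = 2

level 2


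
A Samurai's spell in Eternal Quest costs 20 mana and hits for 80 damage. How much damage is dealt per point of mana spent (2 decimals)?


Efficiency = damage / mana
= 80 / 20
= 4.00

4.00 dmg/mana


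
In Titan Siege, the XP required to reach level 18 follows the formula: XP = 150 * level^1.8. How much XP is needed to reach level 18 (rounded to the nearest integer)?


XP = 150 * level^1.8
Substitute level = 18:
XP = 150 * 18^1.8
= 150 * 181.7567
= 27264

27264 XP


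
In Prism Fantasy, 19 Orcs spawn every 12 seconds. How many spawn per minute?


Spawns per minute = count * (60 / interval)
= 19 * (60 / 12)
= 19 * 5.0
= 95.0

95.0 per minute


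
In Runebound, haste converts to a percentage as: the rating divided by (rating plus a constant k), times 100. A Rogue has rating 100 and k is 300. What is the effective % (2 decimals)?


effective% = rating / (rating + k) * 100
= 100 / (100 + 300) * 100
= 100 / 400 * 100
= 0.25 * 100
= 25.00%

25.00%


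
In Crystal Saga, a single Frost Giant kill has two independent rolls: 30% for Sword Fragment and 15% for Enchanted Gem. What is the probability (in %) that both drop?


For independent events, P(both) = P(A) * P(B)
= 30% * 15%
= 450 / 100 %
= 4.5%

4.5%


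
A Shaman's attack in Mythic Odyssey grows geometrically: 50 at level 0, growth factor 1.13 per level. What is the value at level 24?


value = base * growth^level
= 50 * 1.13^24
= 50 * 18.788091
= 939.40

939.40 attack


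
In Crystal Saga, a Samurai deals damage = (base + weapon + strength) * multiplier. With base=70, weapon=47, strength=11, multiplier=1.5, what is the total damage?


Sum base + weapon + str = 70 + 47 + 11 = 128
Multiply by 1.5:
128 * 1.5 = 192.0

192.0 damage


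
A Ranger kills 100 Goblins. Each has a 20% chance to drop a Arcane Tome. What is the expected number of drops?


Expected drops = kills * (drop_rate / 100)
= 100 * (20 / 100)
= 100 * 0.2
= 20.0

20.0 drops


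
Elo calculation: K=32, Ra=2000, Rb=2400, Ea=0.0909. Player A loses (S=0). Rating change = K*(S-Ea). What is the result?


Elo update: delta = K * (S - Ea), where S = 0 (loses)
S - Ea = 0 - 0.0909 = -0.0909
Rating change = 32 * -0.0909
= -2.91

-2.91 rating points


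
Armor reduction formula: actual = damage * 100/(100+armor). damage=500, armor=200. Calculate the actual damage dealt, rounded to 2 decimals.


actual = 500 * 100 / (100 + 200)
= 500 * 100 / 300
= 50000 / 300
= 166.67

166.67 damage


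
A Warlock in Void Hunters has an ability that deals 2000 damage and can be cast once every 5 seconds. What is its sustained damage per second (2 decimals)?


DPS = damage / cooldown
= 2000 / 5
= 400.00

400.00 DPS


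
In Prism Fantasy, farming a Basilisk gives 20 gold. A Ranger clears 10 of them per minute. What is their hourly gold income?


Gold per minute = 20 * 10 = 200
Gold per hour = 200 * 60 = 12000

12000 gold/hour


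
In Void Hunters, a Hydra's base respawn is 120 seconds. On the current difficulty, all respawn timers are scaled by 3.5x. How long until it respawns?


Respawn time = base * multiplier
= 120 * 3.5
= 420.0 seconds

420.0 seconds


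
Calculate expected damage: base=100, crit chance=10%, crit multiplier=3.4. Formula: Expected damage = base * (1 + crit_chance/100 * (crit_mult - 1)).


E[dmg] = base * (1 + crit_chance * (crit_mult - 1))
cc as decimal = 10/100 = 0.1
cm - 1 = 3.4 - 1 = 2.4
Bonus factor = 0.1 * 2.4 = 0.24
Total multiplier = 1 + 0.24 = 1.24
Expected damage = 100 * 1.24 = 124.00

124.00 damage


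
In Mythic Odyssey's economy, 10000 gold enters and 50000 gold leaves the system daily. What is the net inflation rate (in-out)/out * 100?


Net gold = 10000 - 50000 = -40000
Inflation rate = net / sunk * 100 = -40000 / 50000 * 100
= -0.8 * 100
= -80.00%

-80.00%


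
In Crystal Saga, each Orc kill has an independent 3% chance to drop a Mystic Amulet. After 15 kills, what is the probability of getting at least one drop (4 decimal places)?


P(at least one) = 1 - P(none) = 1 - (1-p)^n
p = 3/100 = 0.03
1 - p = 0.97
(1 - p)^15 = 0.97^15 = 0.633251
P(at least one) = 1 - 0.633251 = 0.3667

0.3667


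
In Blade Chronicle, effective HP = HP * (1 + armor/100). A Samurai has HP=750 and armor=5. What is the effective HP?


EHP = 750 * (1 + 5/100)
= 750 * (1 + 0.05)
= 750 * 1.05
= 787.5

787.5 EHP


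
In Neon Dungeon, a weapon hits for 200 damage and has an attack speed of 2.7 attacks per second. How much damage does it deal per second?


DPS = damage * attack_speed
= 200 * 2.7
= 540.0

540.0 DPS


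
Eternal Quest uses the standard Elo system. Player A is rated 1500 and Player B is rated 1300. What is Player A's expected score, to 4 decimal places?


Elo expected score: Ea = 1/(1 + 10^((Rb-Ra)/400))
Rb - Ra = 1300 - 1500 = -200
(Rb-Ra)/400 = -200/400 = -0.5
10^-0.5 = 0.316228
Ea = 1/(1 + 0.316228) = 1/1.316228 = 0.7597

0.7597


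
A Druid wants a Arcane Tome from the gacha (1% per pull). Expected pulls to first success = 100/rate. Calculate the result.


Expected pulls for a geometric distribution = 1/p = 100 / rate%
= 100 / 1
= 100.0

100.0 pulls


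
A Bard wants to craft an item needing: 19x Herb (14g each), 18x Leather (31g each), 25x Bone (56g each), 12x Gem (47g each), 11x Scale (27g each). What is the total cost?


Cost breakdown:
  Herb: 19 * 14 = 266
  Leather: 18 * 31 = 558
  Bone: 25 * 56 = 1400
  Gem: 12 * 47 = 564
  Scale: 11 * 27 = 297
Total = 266 + 558 + 1400 + 564 + 297 = 3085

3085 gold


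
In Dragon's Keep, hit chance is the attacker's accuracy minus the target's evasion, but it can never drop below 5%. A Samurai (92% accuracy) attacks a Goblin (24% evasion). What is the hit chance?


accuracy - evasion = 92 - 24 = 68
Apply floor: max(68, 5) = 68
Hit chance = 68%

68%


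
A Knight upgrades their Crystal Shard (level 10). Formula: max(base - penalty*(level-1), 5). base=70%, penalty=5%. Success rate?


raw_rate = 70 - 5 * (10 - 1)
= 70 - 5 * 9
= 70 - 45
= 25
Apply floor: max(25, 5) = 25%

25%


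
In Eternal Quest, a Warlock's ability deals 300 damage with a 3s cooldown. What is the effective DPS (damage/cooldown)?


DPS = damage / cooldown
= 300 / 3
= 100.00

100.00 DPS


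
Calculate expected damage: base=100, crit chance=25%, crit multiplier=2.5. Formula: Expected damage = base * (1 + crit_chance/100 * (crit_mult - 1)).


E[dmg] = base * (1 + crit_chance * (crit_mult - 1))
cc as decimal = 25/100 = 0.25
cm - 1 = 2.5 - 1 = 1.5
Bonus factor = 0.25 * 1.5 = 0.375
Total multiplier = 1 + 0.375 = 1.375
Expected damage = 100 * 1.375 = 137.50

137.50 damage


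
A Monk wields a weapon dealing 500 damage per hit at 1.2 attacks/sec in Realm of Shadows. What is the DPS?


DPS = damage * attack_speed
= 500 * 1.2
= 600.0

600.0 DPS


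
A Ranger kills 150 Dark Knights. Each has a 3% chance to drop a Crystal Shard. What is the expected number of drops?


Expected drops = kills * (drop_rate / 100)
= 150 * (3 / 100)
= 150 * 0.03
= 4.5

4.5 drops


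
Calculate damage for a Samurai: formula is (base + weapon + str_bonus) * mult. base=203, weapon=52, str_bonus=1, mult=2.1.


Sum base + weapon + str = 203 + 52 + 1 = 256
Multiply by 2.1:
256 * 2.1 = 537.6

537.6 damage


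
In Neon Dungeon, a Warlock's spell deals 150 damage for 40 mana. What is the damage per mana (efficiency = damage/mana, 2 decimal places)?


Efficiency = damage / mana
= 150 / 40
= 3.75

3.75 dmg/mana


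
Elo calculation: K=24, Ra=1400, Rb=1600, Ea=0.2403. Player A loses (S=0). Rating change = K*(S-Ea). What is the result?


Elo update: delta = K * (S - Ea), where S = 0 (loses)
S - Ea = 0 - 0.2403 = -0.2403
Rating change = 24 * -0.2403
= -5.77

-5.77 rating points


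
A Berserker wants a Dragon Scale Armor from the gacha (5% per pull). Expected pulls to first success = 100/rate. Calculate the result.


Expected pulls for a geometric distribution = 1/p = 100 / rate%
= 100 / 5
= 20.0

20.0 pulls


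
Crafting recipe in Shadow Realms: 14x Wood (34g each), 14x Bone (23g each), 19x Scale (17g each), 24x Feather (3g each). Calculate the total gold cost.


Cost breakdown:
  Wood: 14 * 34 = 476
  Bone: 14 * 23 = 322
  Scale: 19 * 17 = 323
  Feather: 24 * 3 = 72
Total = 476 + 322 + 323 + 72 = 1193

1193 gold


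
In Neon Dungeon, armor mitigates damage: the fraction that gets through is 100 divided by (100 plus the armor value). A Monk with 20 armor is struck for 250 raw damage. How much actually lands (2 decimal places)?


actual = 250 * 100 / (100 + 20)
= 250 * 100 / 120
= 25000 / 120
= 208.33

208.33 damage


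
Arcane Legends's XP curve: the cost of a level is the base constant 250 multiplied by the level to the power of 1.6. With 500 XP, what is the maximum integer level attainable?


XP = 250 * level^1.6, so level = (XP / 250)^(1/1.6)
= (500 / 250)^(1/1.6)
= 2.0^0.625
= 1.5422
Floor: level = 1

level 1


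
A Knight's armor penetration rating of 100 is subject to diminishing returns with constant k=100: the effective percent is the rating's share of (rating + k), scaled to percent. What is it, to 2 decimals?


effective% = rating / (rating + k) * 100
= 100 / (100 + 100) * 100
= 100 / 200 * 100
= 0.5 * 100
= 50.00%

50.00%


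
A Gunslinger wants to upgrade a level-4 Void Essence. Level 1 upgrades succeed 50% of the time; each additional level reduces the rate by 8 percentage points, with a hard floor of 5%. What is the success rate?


raw_rate = 50 - 8 * (4 - 1)
= 50 - 8 * 3
= 50 - 24
= 26
Apply floor: max(26, 5) = 26%

26%


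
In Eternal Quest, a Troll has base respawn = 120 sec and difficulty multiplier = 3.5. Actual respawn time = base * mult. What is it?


Respawn time = base * multiplier
= 120 * 3.5
= 420.0 seconds

420.0 seconds


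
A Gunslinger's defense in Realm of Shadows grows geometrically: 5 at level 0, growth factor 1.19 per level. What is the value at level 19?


value = base * growth^level
= 5 * 1.19^19
= 5 * 27.251616
= 136.26

136.26 defense


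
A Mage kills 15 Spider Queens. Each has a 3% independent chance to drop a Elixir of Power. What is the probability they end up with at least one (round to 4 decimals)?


P(at least one) = 1 - P(none) = 1 - (1-p)^n
p = 3/100 = 0.03
1 - p = 0.97
(1 - p)^15 = 0.97^15 = 0.633251
P(at least one) = 1 - 0.633251 = 0.3667

0.3667


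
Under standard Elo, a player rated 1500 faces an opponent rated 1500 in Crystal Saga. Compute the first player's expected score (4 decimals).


Elo expected score: Ea = 1/(1 + 10^((Rb-Ra)/400))
Rb - Ra = 1500 - 1500 = 0
(Rb-Ra)/400 = 0/400 = 0.0
10^0.0 = 1.0
Ea = 1/(1 + 1.0) = 1/2.0 = 0.5000

0.5000


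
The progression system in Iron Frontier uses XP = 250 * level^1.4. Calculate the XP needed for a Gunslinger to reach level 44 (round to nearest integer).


XP = 250 * level^1.4
Substitute level = 44:
XP = 250 * 44^1.4
= 250 * 199.9096
= 49977

49977 XP


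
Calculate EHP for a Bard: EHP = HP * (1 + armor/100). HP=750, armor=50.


EHP = 750 * (1 + 50/100)
= 750 * (1 + 0.5)
= 750 * 1.5
= 1125.0

1125.0 EHP


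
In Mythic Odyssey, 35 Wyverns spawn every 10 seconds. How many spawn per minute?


Spawns per minute = count * (60 / interval)
= 35 * (60 / 10)
= 35 * 6.0
= 210.0

210.0 per minute


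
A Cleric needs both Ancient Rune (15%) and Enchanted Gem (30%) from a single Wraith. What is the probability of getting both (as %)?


For independent events, P(both) = P(A) * P(B)
= 15% * 30%
= 450 / 100 %
= 4.5%

4.5%


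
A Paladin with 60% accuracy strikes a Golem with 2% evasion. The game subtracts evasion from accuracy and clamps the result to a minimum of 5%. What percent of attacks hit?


accuracy - evasion = 60 - 2 = 58
Apply floor: max(58, 5) = 58
Hit chance = 58%

58%


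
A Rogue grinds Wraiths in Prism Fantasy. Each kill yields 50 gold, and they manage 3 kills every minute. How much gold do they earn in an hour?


Gold per minute = 50 * 3 = 150
Gold per hour = 150 * 60 = 9000

9000 gold/hour


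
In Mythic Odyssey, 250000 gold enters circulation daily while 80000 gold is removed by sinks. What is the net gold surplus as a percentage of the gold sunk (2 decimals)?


Net gold = 250000 - 80000 = 170000
Inflation rate = net / sunk * 100 = 170000 / 80000 * 100
= 2.125 * 100
= 212.50%

212.50%


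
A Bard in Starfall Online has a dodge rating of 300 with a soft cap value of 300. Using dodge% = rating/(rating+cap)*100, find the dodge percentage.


dodge% = 300 / (300 + 300) * 100
= 300 / 600 * 100
= 0.5 * 100
= 50.00%

50.00%


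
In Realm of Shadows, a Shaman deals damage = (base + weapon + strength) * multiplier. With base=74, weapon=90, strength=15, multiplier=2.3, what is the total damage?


Sum base + weapon + str = 74 + 90 + 15 = 179
Multiply by 2.3:
179 * 2.3 = 411.7

411.7 damage


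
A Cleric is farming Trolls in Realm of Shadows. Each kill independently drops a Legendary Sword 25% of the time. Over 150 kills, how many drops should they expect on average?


Expected drops = kills * (drop_rate / 100)
= 150 * (25 / 100)
= 150 * 0.25
= 37.5

37.5 drops


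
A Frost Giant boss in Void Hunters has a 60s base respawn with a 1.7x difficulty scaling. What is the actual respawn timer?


Respawn time = base * multiplier
= 60 * 1.7
= 102.0 seconds

102.0 seconds


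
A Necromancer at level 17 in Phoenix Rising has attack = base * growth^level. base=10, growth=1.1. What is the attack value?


value = base * growth^level
= 10 * 1.1^17
= 10 * 5.05447
= 50.54

50.54 attack


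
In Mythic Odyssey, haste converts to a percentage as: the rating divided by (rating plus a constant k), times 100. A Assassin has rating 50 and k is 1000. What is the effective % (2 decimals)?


effective% = rating / (rating + k) * 100
= 50 / (50 + 1000) * 100
= 50 / 1050 * 100
= 0.047619 * 100
= 4.76%

4.76%


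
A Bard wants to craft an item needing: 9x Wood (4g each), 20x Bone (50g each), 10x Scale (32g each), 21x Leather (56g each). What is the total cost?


Cost breakdown:
  Wood: 9 * 4 = 36
  Bone: 20 * 50 = 1000
  Scale: 10 * 32 = 320
  Leather: 21 * 56 = 1176
Total = 36 + 1000 + 320 + 1176 = 2532

2532 gold


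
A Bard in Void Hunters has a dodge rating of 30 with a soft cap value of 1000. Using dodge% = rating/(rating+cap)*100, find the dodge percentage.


dodge% = 30 / (30 + 1000) * 100
= 30 / 1030 * 100
= 0.029126 * 100
= 2.91%

2.91%


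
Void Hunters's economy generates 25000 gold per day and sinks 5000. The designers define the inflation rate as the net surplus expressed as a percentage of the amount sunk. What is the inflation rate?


Net gold = 25000 - 5000 = 20000
Inflation rate = net / sunk * 100 = 20000 / 5000 * 100
= 4.0 * 100
= 400.00%

400.00%


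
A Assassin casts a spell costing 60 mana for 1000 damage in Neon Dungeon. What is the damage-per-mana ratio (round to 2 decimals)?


Efficiency = damage / mana
= 1000 / 60
= 16.67

16.67 dmg/mana


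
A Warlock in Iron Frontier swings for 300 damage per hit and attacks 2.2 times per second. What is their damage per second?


DPS = damage * attack_speed
= 300 * 2.2
= 660.0

660.0 DPS


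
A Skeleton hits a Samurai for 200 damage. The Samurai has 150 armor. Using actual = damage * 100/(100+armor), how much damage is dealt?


actual = 200 * 100 / (100 + 150)
= 200 * 100 / 250
= 20000 / 250
= 80.00

80.00 damage


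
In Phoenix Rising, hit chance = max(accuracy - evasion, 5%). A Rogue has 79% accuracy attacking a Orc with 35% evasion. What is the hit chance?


accuracy - evasion = 79 - 35 = 44
Apply floor: max(44, 5) = 44
Hit chance = 44%

44%


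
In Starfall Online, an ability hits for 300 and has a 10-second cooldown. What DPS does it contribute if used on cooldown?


DPS = damage / cooldown
= 300 / 10
= 30.00

30.00 DPS


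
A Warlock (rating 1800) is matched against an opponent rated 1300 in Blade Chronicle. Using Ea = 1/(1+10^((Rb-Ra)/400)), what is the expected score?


Elo expected score: Ea = 1/(1 + 10^((Rb-Ra)/400))
Rb - Ra = 1300 - 1800 = -500
(Rb-Ra)/400 = -500/400 = -1.25
10^-1.25 = 0.056234
Ea = 1/(1 + 0.056234) = 1/1.056234 = 0.9468

0.9468


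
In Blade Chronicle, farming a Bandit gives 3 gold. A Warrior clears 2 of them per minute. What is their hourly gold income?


Gold per minute = 3 * 2 = 6
Gold per hour = 6 * 60 = 360

360 gold/hour


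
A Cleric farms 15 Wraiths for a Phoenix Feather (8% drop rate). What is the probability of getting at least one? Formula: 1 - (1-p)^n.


P(at least one) = 1 - P(none) = 1 - (1-p)^n
p = 8/100 = 0.08
1 - p = 0.92
(1 - p)^15 = 0.92^15 = 0.286297
P(at least one) = 1 - 0.286297 = 0.7137

0.7137


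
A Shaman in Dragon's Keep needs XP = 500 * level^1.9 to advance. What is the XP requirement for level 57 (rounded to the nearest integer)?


XP = 500 * level^1.9
Substitute level = 57:
XP = 500 * 57^1.9
= 500 * 2168.514
= 1084257

1084257 XP


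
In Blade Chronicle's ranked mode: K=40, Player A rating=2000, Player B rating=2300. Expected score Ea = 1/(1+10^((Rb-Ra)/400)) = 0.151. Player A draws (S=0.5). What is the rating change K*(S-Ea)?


Elo update: delta = K * (S - Ea), where S = 0.5 (draws)
S - Ea = 0.5 - 0.151 = 0.349
Rating change = 40 * 0.349
= 13.96

13.96 rating points


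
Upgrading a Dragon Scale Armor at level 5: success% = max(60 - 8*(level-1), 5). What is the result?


raw_rate = 60 - 8 * (5 - 1)
= 60 - 8 * 4
= 60 - 32
= 28
Apply floor: max(28, 5) = 28%

28%


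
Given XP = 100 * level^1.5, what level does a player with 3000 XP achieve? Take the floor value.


XP = 100 * level^1.5, so level = (XP / 100)^(1/1.5)
= (3000 / 100)^(1/1.5)
= 30.0^0.6667
= 9.6549
Floor: level = 9

level 9


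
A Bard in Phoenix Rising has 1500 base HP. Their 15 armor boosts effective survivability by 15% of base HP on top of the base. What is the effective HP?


EHP = 1500 * (1 + 15/100)
= 1500 * (1 + 0.15)
= 1500 * 1.15
= 1725.0

1725.0 EHP


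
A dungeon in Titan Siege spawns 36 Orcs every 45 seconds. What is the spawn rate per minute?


Spawns per minute = count * (60 / interval)
= 36 * (60 / 45)
= 36 * 1.3333
= 48.0

48.0 per minute


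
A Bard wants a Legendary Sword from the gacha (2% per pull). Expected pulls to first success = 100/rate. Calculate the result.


Expected pulls for a geometric distribution = 1/p = 100 / rate%
= 100 / 2
= 50.0

50.0 pulls


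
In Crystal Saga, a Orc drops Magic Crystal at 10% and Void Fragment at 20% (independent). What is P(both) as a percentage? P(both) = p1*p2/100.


For independent events, P(both) = P(A) * P(B)
= 10% * 20%
= 200 / 100 %
= 2.0%

2.0%


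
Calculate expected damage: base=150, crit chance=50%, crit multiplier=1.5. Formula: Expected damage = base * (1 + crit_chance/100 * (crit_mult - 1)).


E[dmg] = base * (1 + crit_chance * (crit_mult - 1))
cc as decimal = 50/100 = 0.5
cm - 1 = 1.5 - 1 = 0.5
Bonus factor = 0.5 * 0.5 = 0.25
Total multiplier = 1 + 0.25 = 1.25
Expected damage = 150 * 1.25 = 187.50

187.50 damage


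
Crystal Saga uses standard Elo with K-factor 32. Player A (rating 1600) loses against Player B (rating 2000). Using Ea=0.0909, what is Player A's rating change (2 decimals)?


Elo update: delta = K * (S - Ea), where S = 0 (loses)
S - Ea = 0 - 0.0909 = -0.0909
Rating change = 32 * -0.0909
= -2.91

-2.91 rating points


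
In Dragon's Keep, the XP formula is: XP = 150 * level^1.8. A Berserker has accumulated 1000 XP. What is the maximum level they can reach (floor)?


XP = 150 * level^1.8, so level = (XP / 150)^(1/1.8)
= (1000 / 150)^(1/1.8)
= 6.6667^0.5556
= 2.869
Floor: level = 2

level 2


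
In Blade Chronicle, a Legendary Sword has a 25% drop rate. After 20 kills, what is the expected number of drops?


Expected drops = kills * (drop_rate / 100)
= 20 * (25 / 100)
= 20 * 0.25
= 5.0

5.0 drops


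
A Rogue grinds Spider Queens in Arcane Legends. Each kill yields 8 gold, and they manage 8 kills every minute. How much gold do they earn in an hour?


Gold per minute = 8 * 8 = 64
Gold per hour = 64 * 60 = 3840

3840 gold/hour


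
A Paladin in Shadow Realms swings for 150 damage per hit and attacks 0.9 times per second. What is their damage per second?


DPS = damage * attack_speed
= 150 * 0.9
= 135.0

135.0 DPS


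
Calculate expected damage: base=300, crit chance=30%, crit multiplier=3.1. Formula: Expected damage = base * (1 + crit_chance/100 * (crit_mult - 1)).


E[dmg] = base * (1 + crit_chance * (crit_mult - 1))
cc as decimal = 30/100 = 0.3
cm - 1 = 3.1 - 1 = 2.1
Bonus factor = 0.3 * 2.1 = 0.63
Total multiplier = 1 + 0.63 = 1.63
Expected damage = 300 * 1.63 = 489.00

489.00 damage


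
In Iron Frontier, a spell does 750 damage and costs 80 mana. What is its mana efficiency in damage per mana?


Efficiency = damage / mana
= 750 / 80
= 9.38

9.38 dmg/mana


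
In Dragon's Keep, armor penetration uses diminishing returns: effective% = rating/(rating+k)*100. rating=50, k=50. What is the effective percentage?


effective% = rating / (rating + k) * 100
= 50 / (50 + 50) * 100
= 50 / 100 * 100
= 0.5 * 100
= 50.00%

50.00%


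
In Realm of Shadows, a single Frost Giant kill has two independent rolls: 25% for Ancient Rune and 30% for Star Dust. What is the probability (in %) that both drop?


For independent events, P(both) = P(A) * P(B)
= 25% * 30%
= 750 / 100 %
= 7.5%

7.5%
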